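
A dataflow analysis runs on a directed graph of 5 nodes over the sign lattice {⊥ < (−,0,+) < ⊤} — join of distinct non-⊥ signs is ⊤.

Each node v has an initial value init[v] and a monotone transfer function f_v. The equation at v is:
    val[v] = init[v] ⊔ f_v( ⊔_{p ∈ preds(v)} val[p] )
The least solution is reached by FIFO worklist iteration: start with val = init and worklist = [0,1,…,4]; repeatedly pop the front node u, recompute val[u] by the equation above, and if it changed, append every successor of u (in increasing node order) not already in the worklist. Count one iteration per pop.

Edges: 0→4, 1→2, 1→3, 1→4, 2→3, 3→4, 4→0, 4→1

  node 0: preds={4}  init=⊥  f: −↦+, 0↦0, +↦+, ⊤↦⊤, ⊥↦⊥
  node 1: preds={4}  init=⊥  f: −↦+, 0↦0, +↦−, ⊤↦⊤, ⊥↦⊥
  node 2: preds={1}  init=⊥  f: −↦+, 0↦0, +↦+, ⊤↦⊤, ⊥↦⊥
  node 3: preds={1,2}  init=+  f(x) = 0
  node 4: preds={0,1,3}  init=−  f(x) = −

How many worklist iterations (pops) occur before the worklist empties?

Trace (5 dequeues):
  [1] u=0 | in − | out + | prev ⊥ | push {}
  [2] u=1 | in − | out + | prev ⊥ | push {}
  [3] u=2 | in + | out + | prev ⊥ | push {}
  [4] u=3 | in + | out ⊤ | prev + | push {}
  [5] u=4 | in ⊤ | out − | ==

Converged values:
  [0] +
  [1] +
  [2] +
  [3] ⊤
  [4] −

5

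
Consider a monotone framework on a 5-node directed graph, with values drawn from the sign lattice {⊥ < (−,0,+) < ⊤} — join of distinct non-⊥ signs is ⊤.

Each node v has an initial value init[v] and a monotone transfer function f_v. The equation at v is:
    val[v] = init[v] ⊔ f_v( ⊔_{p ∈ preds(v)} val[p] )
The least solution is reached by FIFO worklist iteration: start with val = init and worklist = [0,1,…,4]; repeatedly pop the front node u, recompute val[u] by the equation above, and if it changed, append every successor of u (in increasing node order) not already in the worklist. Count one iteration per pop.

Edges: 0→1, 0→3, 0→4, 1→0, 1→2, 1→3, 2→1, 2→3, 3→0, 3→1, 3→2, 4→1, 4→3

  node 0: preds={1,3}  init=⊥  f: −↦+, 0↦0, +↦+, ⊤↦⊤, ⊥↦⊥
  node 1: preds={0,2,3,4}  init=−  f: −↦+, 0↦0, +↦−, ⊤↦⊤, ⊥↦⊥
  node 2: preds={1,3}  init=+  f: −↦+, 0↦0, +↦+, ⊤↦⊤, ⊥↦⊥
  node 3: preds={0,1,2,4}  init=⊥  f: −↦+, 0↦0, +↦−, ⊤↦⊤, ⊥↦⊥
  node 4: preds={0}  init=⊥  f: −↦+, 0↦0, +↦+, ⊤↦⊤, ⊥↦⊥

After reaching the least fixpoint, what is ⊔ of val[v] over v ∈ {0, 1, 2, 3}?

⊤

Trace (13 dequeues):
  [1] u=0 | in − | out + | prev ⊥ | push {}
  [2] u=1 | in + | out − | ==
  [3] u=2 | in − | out + | ==
  [4] u=3 | in ⊤ | out ⊤ | prev ⊥ | push {0,1,2}
  [5] u=4 | in + | out + | prev ⊥ | push {3}
  [6] u=0 | in ⊤ | out ⊤ | prev + | push {4}
  [7] u=1 | in ⊤ | out ⊤ | prev − | push {0}
  [8] u=2 | in ⊤ | out ⊤ | prev + | push {1}
  [9] u=3 | in ⊤ | out ⊤ | ==
  [10] u=4 | in ⊤ | out ⊤ | prev + | push {3}
  [11] u=0 | in ⊤ | out ⊤ | ==
  [12] u=1 | in ⊤ | out ⊤ | ==
  [13] u=3 | in ⊤ | out ⊤ | ==

Converged values:
  [0] ⊤
  [1] ⊤
  [2] ⊤
  [3] ⊤
  [4] ⊤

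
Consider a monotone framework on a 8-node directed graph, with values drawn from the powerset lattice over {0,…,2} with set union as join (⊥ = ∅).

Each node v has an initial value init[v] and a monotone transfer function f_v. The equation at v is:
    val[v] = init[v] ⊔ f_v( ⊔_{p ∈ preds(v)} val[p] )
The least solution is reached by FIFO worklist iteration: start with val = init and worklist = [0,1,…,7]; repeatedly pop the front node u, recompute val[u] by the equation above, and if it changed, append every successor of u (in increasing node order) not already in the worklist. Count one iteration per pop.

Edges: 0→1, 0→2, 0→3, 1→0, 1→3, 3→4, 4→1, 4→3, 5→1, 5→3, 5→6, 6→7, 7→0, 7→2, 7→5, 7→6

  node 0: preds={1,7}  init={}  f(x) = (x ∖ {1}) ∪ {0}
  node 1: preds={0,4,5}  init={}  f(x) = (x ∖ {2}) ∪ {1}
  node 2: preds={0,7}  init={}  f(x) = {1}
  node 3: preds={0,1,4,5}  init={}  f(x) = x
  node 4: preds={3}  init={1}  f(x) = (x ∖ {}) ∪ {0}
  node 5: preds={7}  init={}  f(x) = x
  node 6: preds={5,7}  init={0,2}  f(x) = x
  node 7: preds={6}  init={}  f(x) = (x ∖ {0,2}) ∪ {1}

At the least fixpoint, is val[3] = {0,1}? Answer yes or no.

Worklist (17 pops):
  #1 pop 0: in={} → {0} (was {}); enqueue []
  #2 pop 1: in={0,1} → {0,1} (was {}); enqueue [0]
  #3 pop 2: in={0} → {1} (was {}); enqueue []
  #4 pop 3: in={0,1} → {0,1} (was {}); enqueue []
  #5 pop 4: in={0,1} → {0,1} (was {1}); enqueue [1,3]
  #6 pop 5: in={} → {} (no change)
  #7 pop 6: in={} → {0,2} (no change)
  #8 pop 7: in={0,2} → {1} (was {}); enqueue [2,5,6]
  #9 pop 0: in={0,1} → {0} (no change)
  #10 pop 1: in={0,1} → {0,1} (no change)
  #11 pop 3: in={0,1} → {0,1} (no change)
  #12 pop 2: in={0,1} → {1} (no change)
  #13 pop 5: in={1} → {1} (was {}); enqueue [1,3]
  #14 pop 6: in={1} → {0,1,2} (was {0,2}); enqueue [7]
  #15 pop 1: in={0,1} → {0,1} (no change)
  #16 pop 3: in={0,1} → {0,1} (no change)
  #17 pop 7: in={0,1,2} → {1} (no change)

Fixpoint:
  val[0] = {0}
  val[1] = {0,1}
  val[2] = {1}
  val[3] = {0,1}
  val[4] = {0,1}
  val[5] = {1}
  val[6] = {0,1,2}
  val[7] = {1}

yes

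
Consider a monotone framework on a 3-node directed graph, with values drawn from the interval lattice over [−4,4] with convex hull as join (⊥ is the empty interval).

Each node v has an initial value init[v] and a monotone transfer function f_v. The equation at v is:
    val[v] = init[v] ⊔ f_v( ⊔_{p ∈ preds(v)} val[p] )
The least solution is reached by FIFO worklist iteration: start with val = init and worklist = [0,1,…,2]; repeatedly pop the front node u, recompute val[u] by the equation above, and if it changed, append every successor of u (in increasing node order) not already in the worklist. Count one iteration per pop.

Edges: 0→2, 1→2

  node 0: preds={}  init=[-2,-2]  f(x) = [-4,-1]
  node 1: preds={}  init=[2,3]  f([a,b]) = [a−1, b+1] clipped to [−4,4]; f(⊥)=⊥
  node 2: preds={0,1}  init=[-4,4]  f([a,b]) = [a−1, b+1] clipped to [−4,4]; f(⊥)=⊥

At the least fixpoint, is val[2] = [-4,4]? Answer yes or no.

Worklist (3 pops):
  #1 pop 0: in=⊥ → [-4,-1] (was [-2,-2]); enqueue []
  #2 pop 1: in=⊥ → [2,3] (no change)
  #3 pop 2: in=[-4,3] → [-4,4] (no change)

Fixpoint:
  val[0] = [-4,-1]
  val[1] = [2,3]
  val[2] = [-4,4]

yes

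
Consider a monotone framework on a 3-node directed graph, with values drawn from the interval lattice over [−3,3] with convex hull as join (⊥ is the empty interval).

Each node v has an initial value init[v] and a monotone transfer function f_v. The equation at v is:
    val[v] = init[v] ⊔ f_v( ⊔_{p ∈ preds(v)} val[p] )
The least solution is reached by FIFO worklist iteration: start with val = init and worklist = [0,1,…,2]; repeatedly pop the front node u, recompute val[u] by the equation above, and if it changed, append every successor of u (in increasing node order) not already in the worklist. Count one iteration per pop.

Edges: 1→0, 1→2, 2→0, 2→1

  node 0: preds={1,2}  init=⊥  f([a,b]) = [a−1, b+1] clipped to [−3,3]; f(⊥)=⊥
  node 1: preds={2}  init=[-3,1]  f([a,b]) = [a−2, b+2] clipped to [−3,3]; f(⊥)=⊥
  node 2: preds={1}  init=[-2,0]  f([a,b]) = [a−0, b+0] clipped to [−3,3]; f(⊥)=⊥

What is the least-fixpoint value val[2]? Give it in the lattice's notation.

[-3,3]

Iteration log — 9 steps:
  step 1. node 0  ⊔preds=[-3,1]  new=[-3,2]  old=⊥  +wl: 
  step 2. node 1  ⊔preds=[-2,0]  new=[-3,2]  old=[-3,1]  +wl: 0
  step 3. node 2  ⊔preds=[-3,2]  new=[-3,2]  old=[-2,0]  +wl: 1
  step 4. node 0  ⊔preds=[-3,2]  new=[-3,3]  old=[-3,2]  +wl: 
  step 5. node 1  ⊔preds=[-3,2]  new=[-3,3]  old=[-3,2]  +wl: 0,2
  step 6. node 0  ⊔preds=[-3,3]  new=[-3,3]  stable
  step 7. node 2  ⊔preds=[-3,3]  new=[-3,3]  old=[-3,2]  +wl: 0,1
  step 8. node 0  ⊔preds=[-3,3]  new=[-3,3]  stable
  step 9. node 1  ⊔preds=[-3,3]  new=[-3,3]  stable

Least fixpoint reached:
  node 0: [-3,3]
  node 1: [-3,3]
  node 2: [-3,3]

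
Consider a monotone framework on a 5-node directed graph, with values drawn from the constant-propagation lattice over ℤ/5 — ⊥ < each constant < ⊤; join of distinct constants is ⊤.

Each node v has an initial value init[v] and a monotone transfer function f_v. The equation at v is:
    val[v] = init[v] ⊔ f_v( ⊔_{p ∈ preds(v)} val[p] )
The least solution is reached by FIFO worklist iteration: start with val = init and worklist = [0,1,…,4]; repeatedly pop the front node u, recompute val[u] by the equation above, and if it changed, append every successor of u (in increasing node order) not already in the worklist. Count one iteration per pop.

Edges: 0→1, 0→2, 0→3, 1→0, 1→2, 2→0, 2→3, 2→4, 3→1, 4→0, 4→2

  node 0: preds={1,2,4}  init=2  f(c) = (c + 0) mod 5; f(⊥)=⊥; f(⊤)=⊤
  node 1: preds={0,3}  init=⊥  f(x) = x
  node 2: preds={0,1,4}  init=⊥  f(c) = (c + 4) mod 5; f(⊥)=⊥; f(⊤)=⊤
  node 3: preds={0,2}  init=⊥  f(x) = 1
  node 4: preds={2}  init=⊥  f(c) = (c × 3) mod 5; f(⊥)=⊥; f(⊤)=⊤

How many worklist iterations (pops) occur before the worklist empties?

13

Trace (13 dequeues):
  [1] u=0 | in ⊥ | out 2 | ==
  [2] u=1 | in 2 | out 2 | prev ⊥ | push {0}
  [3] u=2 | in 2 | out 1 | prev ⊥ | push {}
  [4] u=3 | in ⊤ | out 1 | prev ⊥ | push {1}
  [5] u=4 | in 1 | out 3 | prev ⊥ | push {2}
  [6] u=0 | in ⊤ | out ⊤ | prev 2 | push {3}
  [7] u=1 | in ⊤ | out ⊤ | prev 2 | push {0}
  [8] u=2 | in ⊤ | out ⊤ | prev 1 | push {4}
  [9] u=3 | in ⊤ | out 1 | ==
  [10] u=0 | in ⊤ | out ⊤ | ==
  [11] u=4 | in ⊤ | out ⊤ | prev 3 | push {0,2}
  [12] u=0 | in ⊤ | out ⊤ | ==
  [13] u=2 | in ⊤ | out ⊤ | ==

Converged values:
  [0] ⊤
  [1] ⊤
  [2] ⊤
  [3] 1
  [4] ⊤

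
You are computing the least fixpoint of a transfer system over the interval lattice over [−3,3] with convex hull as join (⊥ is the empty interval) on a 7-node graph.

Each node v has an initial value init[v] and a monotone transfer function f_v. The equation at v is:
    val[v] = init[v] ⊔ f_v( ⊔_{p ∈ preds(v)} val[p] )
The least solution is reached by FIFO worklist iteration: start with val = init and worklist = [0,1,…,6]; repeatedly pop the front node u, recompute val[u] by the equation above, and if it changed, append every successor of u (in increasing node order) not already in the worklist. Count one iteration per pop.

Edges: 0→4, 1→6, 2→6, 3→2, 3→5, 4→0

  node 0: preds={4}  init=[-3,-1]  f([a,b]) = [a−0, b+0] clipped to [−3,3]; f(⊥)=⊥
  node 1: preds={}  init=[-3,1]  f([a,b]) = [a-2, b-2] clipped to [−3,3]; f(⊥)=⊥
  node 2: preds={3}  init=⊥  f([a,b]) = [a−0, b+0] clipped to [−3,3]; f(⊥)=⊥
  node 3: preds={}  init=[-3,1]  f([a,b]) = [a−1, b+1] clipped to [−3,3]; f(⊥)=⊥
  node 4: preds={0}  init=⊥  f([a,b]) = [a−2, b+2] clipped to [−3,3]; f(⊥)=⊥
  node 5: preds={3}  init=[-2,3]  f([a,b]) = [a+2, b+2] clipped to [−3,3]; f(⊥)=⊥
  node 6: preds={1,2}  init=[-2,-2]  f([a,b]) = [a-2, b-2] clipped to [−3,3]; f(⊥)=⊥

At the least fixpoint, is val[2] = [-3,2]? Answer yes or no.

Iteration log — 11 steps:
  step 1. node 0  ⊔preds=⊥  new=[-3,-1]  stable
  step 2. node 1  ⊔preds=⊥  new=[-3,1]  stable
  step 3. node 2  ⊔preds=[-3,1]  new=[-3,1]  old=⊥  +wl: 
  step 4. node 3  ⊔preds=⊥  new=[-3,1]  stable
  step 5. node 4  ⊔preds=[-3,-1]  new=[-3,1]  old=⊥  +wl: 0
  step 6. node 5  ⊔preds=[-3,1]  new=[-2,3]  stable
  step 7. node 6  ⊔preds=[-3,1]  new=[-3,-1]  old=[-2,-2]  +wl: 
  step 8. node 0  ⊔preds=[-3,1]  new=[-3,1]  old=[-3,-1]  +wl: 4
  step 9. node 4  ⊔preds=[-3,1]  new=[-3,3]  old=[-3,1]  +wl: 0
  step 10. node 0  ⊔preds=[-3,3]  new=[-3,3]  old=[-3,1]  +wl: 4
  step 11. node 4  ⊔preds=[-3,3]  new=[-3,3]  stable

Least fixpoint reached:
  node 0: [-3,3]
  node 1: [-3,1]
  node 2: [-3,1]
  node 3: [-3,1]
  node 4: [-3,3]
  node 5: [-2,3]
  node 6: [-3,-1]

no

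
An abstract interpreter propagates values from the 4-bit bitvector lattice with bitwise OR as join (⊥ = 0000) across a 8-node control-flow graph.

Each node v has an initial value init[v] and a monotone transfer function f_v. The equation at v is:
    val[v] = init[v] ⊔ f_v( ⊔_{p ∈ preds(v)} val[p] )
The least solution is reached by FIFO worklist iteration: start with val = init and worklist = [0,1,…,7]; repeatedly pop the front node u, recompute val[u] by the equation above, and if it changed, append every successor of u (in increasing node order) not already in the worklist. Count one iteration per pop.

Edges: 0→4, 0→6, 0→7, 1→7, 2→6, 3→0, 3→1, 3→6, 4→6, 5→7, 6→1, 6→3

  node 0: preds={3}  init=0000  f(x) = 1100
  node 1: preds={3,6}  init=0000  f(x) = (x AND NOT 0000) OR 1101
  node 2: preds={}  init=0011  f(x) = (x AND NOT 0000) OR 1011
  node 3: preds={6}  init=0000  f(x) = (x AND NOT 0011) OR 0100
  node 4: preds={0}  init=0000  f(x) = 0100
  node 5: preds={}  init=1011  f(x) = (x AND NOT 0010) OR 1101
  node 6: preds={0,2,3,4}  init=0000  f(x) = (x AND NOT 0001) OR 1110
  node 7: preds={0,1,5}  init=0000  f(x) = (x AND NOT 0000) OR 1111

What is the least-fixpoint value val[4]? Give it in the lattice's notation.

0100

Iteration log — 15 steps:
  step 1. node 0  ⊔preds=0000  new=1100  old=0000  +wl: 
  step 2. node 1  ⊔preds=0000  new=1101  old=0000  +wl: 
  step 3. node 2  ⊔preds=0000  new=1011  old=0011  +wl: 
  step 4. node 3  ⊔preds=0000  new=0100  old=0000  +wl: 0,1
  step 5. node 4  ⊔preds=1100  new=0100  old=0000  +wl: 
  step 6. node 5  ⊔preds=0000  new=1111  old=1011  +wl: 
  step 7. node 6  ⊔preds=1111  new=1110  old=0000  +wl: 3
  step 8. node 7  ⊔preds=1111  new=1111  old=0000  +wl: 
  step 9. node 0  ⊔preds=0100  new=1100  stable
  step 10. node 1  ⊔preds=1110  new=1111  old=1101  +wl: 7
  step 11. node 3  ⊔preds=1110  new=1100  old=0100  +wl: 0,1,6
  step 12. node 7  ⊔preds=1111  new=1111  stable
  step 13. node 0  ⊔preds=1100  new=1100  stable
  step 14. node 1  ⊔preds=1110  new=1111  stable
  step 15. node 6  ⊔preds=1111  new=1110  stable

Least fixpoint reached:
  node 0: 1100
  node 1: 1111
  node 2: 1011
  node 3: 1100
  node 4: 0100
  node 5: 1111
  node 6: 1110
  node 7: 1111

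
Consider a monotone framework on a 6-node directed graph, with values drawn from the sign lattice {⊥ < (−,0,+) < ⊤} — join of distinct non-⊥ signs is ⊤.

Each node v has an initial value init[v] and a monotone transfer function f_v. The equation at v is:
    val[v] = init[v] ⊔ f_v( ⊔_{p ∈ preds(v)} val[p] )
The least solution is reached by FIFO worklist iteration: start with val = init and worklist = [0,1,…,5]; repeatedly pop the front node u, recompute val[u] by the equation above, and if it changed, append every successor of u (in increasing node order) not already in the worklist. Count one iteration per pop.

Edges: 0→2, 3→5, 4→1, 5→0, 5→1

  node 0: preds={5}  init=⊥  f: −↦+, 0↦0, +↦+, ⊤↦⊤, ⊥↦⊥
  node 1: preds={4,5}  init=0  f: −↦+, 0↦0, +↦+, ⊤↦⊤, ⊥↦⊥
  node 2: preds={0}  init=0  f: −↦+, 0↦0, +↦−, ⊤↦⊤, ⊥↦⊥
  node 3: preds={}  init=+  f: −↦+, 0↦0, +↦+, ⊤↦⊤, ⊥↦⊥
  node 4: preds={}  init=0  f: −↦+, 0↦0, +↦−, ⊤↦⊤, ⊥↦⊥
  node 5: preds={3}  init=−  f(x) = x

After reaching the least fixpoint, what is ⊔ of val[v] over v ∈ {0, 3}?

⊤

Worklist (9 pops):
  #1 pop 0: in=− → + (was ⊥); enqueue []
  #2 pop 1: in=⊤ → ⊤ (was 0); enqueue []
  #3 pop 2: in=+ → ⊤ (was 0); enqueue []
  #4 pop 3: in=⊥ → + (no change)
  #5 pop 4: in=⊥ → 0 (no change)
  #6 pop 5: in=+ → ⊤ (was −); enqueue [0,1]
  #7 pop 0: in=⊤ → ⊤ (was +); enqueue [2]
  #8 pop 1: in=⊤ → ⊤ (no change)
  #9 pop 2: in=⊤ → ⊤ (no change)

Fixpoint:
  val[0] = ⊤
  val[1] = ⊤
  val[2] = ⊤
  val[3] = +
  val[4] = 0
  val[5] = ⊤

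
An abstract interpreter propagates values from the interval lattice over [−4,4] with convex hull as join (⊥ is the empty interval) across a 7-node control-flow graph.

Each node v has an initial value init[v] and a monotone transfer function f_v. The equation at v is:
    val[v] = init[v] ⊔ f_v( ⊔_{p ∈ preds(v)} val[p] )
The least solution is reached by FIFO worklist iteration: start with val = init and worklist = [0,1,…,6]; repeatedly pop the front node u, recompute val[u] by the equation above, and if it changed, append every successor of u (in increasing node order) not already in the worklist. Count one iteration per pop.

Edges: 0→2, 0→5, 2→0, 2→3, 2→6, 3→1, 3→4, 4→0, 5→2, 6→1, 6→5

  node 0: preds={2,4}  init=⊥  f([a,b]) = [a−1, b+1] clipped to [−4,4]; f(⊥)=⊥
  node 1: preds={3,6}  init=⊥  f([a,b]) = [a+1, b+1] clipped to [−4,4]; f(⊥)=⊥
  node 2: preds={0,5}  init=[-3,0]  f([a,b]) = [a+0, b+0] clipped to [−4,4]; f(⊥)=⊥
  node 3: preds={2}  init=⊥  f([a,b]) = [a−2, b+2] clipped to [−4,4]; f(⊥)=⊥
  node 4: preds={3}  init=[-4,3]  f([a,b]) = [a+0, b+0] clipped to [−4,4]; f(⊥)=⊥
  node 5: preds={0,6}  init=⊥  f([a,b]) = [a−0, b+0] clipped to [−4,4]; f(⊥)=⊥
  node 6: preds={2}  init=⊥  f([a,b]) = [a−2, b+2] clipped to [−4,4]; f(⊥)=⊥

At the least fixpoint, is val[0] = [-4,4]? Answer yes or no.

Iteration log — 11 steps:
  step 1. node 0  ⊔preds=[-4,3]  new=[-4,4]  old=⊥  +wl: 
  step 2. node 1  ⊔preds=⊥  new=⊥  stable
  step 3. node 2  ⊔preds=[-4,4]  new=[-4,4]  old=[-3,0]  +wl: 0
  step 4. node 3  ⊔preds=[-4,4]  new=[-4,4]  old=⊥  +wl: 1
  step 5. node 4  ⊔preds=[-4,4]  new=[-4,4]  old=[-4,3]  +wl: 
  step 6. node 5  ⊔preds=[-4,4]  new=[-4,4]  old=⊥  +wl: 2
  step 7. node 6  ⊔preds=[-4,4]  new=[-4,4]  old=⊥  +wl: 5
  step 8. node 0  ⊔preds=[-4,4]  new=[-4,4]  stable
  step 9. node 1  ⊔preds=[-4,4]  new=[-3,4]  old=⊥  +wl: 
  step 10. node 2  ⊔preds=[-4,4]  new=[-4,4]  stable
  step 11. node 5  ⊔preds=[-4,4]  new=[-4,4]  stable

Least fixpoint reached:
  node 0: [-4,4]
  node 1: [-3,4]
  node 2: [-4,4]
  node 3: [-4,4]
  node 4: [-4,4]
  node 5: [-4,4]
  node 6: [-4,4]

yes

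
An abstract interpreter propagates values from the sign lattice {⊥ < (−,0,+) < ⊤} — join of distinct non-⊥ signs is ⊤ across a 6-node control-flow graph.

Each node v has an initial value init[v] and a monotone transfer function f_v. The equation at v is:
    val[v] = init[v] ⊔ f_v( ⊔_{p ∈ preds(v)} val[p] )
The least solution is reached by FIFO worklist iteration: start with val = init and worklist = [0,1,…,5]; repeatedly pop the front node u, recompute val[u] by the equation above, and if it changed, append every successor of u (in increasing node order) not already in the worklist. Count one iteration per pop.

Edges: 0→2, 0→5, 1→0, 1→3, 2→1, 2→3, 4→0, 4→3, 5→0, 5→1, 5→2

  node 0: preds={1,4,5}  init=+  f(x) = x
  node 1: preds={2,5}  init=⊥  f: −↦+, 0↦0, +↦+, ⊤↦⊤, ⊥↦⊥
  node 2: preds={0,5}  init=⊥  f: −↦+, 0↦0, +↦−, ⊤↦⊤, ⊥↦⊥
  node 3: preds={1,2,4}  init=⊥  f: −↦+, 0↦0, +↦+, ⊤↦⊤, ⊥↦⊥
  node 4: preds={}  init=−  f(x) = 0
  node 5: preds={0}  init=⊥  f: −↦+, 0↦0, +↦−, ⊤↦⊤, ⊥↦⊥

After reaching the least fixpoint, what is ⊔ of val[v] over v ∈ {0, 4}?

Worklist (10 pops):
  #1 pop 0: in=− → ⊤ (was +); enqueue []
  #2 pop 1: in=⊥ → ⊥ (no change)
  #3 pop 2: in=⊤ → ⊤ (was ⊥); enqueue [1]
  #4 pop 3: in=⊤ → ⊤ (was ⊥); enqueue []
  #5 pop 4: in=⊥ → ⊤ (was −); enqueue [0,3]
  #6 pop 5: in=⊤ → ⊤ (was ⊥); enqueue [2]
  #7 pop 1: in=⊤ → ⊤ (was ⊥); enqueue []
  #8 pop 0: in=⊤ → ⊤ (no change)
  #9 pop 3: in=⊤ → ⊤ (no change)
  #10 pop 2: in=⊤ → ⊤ (no change)

Fixpoint:
  val[0] = ⊤
  val[1] = ⊤
  val[2] = ⊤
  val[3] = ⊤
  val[4] = ⊤
  val[5] = ⊤

⊤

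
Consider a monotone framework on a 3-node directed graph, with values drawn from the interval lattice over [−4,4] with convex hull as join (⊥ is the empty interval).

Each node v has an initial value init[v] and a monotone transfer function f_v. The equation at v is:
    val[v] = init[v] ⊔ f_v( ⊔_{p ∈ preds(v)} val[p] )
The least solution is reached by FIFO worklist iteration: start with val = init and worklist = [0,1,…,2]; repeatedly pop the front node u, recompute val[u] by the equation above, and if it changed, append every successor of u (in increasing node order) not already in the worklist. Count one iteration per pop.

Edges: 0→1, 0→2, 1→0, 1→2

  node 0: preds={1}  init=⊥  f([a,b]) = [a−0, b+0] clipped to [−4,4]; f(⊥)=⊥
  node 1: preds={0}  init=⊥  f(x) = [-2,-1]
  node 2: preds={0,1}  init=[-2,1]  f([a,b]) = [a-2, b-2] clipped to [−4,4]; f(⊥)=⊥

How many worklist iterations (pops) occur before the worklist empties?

6

Trace (6 dequeues):
  [1] u=0 | in ⊥ | out ⊥ | ==
  [2] u=1 | in ⊥ | out [-2,-1] | prev ⊥ | push {0}
  [3] u=2 | in [-2,-1] | out [-4,1] | prev [-2,1] | push {}
  [4] u=0 | in [-2,-1] | out [-2,-1] | prev ⊥ | push {1,2}
  [5] u=1 | in [-2,-1] | out [-2,-1] | ==
  [6] u=2 | in [-2,-1] | out [-4,1] | ==

Converged values:
  [0] [-2,-1]
  [1] [-2,-1]
  [2] [-4,1]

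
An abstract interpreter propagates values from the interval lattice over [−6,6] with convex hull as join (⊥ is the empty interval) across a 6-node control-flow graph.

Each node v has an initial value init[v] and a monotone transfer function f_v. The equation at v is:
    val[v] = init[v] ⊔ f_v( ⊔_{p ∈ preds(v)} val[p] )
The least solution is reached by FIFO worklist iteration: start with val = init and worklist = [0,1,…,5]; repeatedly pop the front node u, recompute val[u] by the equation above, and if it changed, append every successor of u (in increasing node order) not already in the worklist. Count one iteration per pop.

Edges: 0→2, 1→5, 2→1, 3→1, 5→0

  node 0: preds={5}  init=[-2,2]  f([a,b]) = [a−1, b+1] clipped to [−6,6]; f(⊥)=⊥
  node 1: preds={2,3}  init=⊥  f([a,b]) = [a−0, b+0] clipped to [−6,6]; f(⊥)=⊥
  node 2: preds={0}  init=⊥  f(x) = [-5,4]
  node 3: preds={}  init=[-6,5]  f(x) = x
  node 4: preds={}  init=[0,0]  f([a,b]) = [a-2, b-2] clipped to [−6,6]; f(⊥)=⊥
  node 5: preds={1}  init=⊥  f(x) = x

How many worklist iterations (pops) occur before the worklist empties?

Trace (9 dequeues):
  [1] u=0 | in ⊥ | out [-2,2] | ==
  [2] u=1 | in [-6,5] | out [-6,5] | prev ⊥ | push {}
  [3] u=2 | in [-2,2] | out [-5,4] | prev ⊥ | push {1}
  [4] u=3 | in ⊥ | out [-6,5] | ==
  [5] u=4 | in ⊥ | out [0,0] | ==
  [6] u=5 | in [-6,5] | out [-6,5] | prev ⊥ | push {0}
  [7] u=1 | in [-6,5] | out [-6,5] | ==
  [8] u=0 | in [-6,5] | out [-6,6] | prev [-2,2] | push {2}
  [9] u=2 | in [-6,6] | out [-5,4] | ==

Converged values:
  [0] [-6,6]
  [1] [-6,5]
  [2] [-5,4]
  [3] [-6,5]
  [4] [0,0]
  [5] [-6,5]

9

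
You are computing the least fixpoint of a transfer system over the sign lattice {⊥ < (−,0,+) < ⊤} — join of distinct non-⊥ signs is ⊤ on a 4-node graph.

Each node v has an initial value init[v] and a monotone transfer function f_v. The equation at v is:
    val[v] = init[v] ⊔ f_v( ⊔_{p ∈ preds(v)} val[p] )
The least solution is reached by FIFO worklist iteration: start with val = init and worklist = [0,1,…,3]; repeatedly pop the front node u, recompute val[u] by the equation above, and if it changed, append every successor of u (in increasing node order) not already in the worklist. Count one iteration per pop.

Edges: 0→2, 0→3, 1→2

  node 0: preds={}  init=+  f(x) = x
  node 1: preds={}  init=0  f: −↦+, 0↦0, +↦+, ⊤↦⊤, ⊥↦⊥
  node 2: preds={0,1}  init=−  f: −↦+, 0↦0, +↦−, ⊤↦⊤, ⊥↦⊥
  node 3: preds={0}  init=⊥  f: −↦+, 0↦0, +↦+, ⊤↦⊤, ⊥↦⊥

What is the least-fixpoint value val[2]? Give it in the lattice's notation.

⊤

Trace (4 dequeues):
  [1] u=0 | in ⊥ | out + | ==
  [2] u=1 | in ⊥ | out 0 | ==
  [3] u=2 | in ⊤ | out ⊤ | prev − | push {}
  [4] u=3 | in + | out + | prev ⊥ | push {}

Converged values:
  [0] +
  [1] 0
  [2] ⊤
  [3] +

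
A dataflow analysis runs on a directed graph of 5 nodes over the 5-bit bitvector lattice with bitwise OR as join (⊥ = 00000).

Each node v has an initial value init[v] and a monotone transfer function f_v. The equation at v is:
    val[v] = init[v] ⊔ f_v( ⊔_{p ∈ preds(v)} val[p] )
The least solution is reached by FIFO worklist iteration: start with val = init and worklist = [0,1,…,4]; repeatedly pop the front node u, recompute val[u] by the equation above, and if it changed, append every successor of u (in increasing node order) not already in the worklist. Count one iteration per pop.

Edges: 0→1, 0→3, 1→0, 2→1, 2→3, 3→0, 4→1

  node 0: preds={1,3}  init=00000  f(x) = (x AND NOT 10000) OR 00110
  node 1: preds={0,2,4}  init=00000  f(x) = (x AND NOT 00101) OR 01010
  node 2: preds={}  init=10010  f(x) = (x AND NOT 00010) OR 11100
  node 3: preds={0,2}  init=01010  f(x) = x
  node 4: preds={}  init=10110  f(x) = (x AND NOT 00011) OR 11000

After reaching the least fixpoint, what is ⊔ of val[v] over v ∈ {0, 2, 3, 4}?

Iteration log — 7 steps:
  step 1. node 0  ⊔preds=01010  new=01110  old=00000  +wl: 
  step 2. node 1  ⊔preds=11110  new=11010  old=00000  +wl: 0
  step 3. node 2  ⊔preds=00000  new=11110  old=10010  +wl: 1
  step 4. node 3  ⊔preds=11110  new=11110  old=01010  +wl: 
  step 5. node 4  ⊔preds=00000  new=11110  old=10110  +wl: 
  step 6. node 0  ⊔preds=11110  new=01110  stable
  step 7. node 1  ⊔preds=11110  new=11010  stable

Least fixpoint reached:
  node 0: 01110
  node 1: 11010
  node 2: 11110
  node 3: 11110
  node 4: 11110

11110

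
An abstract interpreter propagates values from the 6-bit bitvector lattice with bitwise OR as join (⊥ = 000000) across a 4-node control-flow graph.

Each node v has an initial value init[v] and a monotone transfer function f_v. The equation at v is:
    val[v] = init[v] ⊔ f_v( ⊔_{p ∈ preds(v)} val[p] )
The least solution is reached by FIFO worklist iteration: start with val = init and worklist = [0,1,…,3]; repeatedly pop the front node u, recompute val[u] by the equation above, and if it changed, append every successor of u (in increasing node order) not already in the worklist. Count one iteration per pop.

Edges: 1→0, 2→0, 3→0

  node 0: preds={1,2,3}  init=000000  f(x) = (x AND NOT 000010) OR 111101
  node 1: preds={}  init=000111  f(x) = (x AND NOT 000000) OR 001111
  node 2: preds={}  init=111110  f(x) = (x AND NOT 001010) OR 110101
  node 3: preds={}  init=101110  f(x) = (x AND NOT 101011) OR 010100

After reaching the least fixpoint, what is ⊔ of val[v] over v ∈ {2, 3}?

Trace (5 dequeues):
  [1] u=0 | in 111111 | out 111101 | prev 000000 | push {}
  [2] u=1 | in 000000 | out 001111 | prev 000111 | push {0}
  [3] u=2 | in 000000 | out 111111 | prev 111110 | push {}
  [4] u=3 | in 000000 | out 111110 | prev 101110 | push {}
  [5] u=0 | in 111111 | out 111101 | ==

Converged values:
  [0] 111101
  [1] 001111
  [2] 111111
  [3] 111110

111111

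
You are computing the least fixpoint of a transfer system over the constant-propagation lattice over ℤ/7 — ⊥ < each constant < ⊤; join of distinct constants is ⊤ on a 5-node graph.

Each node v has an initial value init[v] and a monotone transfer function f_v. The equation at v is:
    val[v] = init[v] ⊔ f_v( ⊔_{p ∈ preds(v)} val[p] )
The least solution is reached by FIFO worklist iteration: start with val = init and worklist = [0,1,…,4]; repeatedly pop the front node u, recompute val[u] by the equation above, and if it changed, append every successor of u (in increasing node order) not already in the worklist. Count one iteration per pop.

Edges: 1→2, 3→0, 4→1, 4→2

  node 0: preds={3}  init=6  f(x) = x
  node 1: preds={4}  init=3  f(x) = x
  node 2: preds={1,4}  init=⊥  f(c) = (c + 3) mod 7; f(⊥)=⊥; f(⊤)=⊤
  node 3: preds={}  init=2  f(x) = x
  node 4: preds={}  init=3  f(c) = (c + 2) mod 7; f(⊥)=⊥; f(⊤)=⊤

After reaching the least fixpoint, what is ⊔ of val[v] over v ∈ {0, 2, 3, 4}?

Worklist (5 pops):
  #1 pop 0: in=2 → ⊤ (was 6); enqueue []
  #2 pop 1: in=3 → 3 (no change)
  #3 pop 2: in=3 → 6 (was ⊥); enqueue []
  #4 pop 3: in=⊥ → 2 (no change)
  #5 pop 4: in=⊥ → 3 (no change)

Fixpoint:
  val[0] = ⊤
  val[1] = 3
  val[2] = 6
  val[3] = 2
  val[4] = 3

⊤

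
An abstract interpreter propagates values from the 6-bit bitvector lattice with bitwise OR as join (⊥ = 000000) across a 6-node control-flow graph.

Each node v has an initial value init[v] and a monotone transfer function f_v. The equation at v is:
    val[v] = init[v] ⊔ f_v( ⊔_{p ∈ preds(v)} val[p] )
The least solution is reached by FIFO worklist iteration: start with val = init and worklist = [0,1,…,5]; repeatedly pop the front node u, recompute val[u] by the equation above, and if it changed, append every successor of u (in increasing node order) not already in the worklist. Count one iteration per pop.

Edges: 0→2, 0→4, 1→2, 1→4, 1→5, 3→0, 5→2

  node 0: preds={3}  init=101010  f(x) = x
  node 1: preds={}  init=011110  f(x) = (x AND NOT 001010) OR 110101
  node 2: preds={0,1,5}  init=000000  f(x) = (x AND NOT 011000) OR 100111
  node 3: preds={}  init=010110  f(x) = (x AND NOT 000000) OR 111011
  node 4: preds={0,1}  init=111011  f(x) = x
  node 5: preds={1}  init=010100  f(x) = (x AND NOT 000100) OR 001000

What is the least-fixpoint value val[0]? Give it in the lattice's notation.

Iteration log — 9 steps:
  step 1. node 0  ⊔preds=010110  new=111110  old=101010  +wl: 
  step 2. node 1  ⊔preds=000000  new=111111  old=011110  +wl: 
  step 3. node 2  ⊔preds=111111  new=100111  old=000000  +wl: 
  step 4. node 3  ⊔preds=000000  new=111111  old=010110  +wl: 0
  step 5. node 4  ⊔preds=111111  new=111111  old=111011  +wl: 
  step 6. node 5  ⊔preds=111111  new=111111  old=010100  +wl: 2
  step 7. node 0  ⊔preds=111111  new=111111  old=111110  +wl: 4
  step 8. node 2  ⊔preds=111111  new=100111  stable
  step 9. node 4  ⊔preds=111111  new=111111  stable

Least fixpoint reached:
  node 0: 111111
  node 1: 111111
  node 2: 100111
  node 3: 111111
  node 4: 111111
  node 5: 111111

111111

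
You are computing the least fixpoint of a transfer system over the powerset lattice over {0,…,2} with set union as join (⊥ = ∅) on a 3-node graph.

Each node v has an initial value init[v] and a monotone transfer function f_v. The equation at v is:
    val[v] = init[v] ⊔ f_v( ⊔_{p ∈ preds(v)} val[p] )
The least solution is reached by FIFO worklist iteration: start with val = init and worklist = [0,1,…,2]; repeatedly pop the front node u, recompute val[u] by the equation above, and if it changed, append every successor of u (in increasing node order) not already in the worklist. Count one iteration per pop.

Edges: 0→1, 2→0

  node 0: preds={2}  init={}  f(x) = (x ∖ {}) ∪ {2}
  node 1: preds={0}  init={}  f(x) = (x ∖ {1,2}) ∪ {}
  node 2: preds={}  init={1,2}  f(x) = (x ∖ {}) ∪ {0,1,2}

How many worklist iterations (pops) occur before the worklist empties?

Trace (5 dequeues):
  [1] u=0 | in {1,2} | out {1,2} | prev {} | push {}
  [2] u=1 | in {1,2} | out {} | ==
  [3] u=2 | in {} | out {0,1,2} | prev {1,2} | push {0}
  [4] u=0 | in {0,1,2} | out {0,1,2} | prev {1,2} | push {1}
  [5] u=1 | in {0,1,2} | out {0} | prev {} | push {}

Converged values:
  [0] {0,1,2}
  [1] {0}
  [2] {0,1,2}

5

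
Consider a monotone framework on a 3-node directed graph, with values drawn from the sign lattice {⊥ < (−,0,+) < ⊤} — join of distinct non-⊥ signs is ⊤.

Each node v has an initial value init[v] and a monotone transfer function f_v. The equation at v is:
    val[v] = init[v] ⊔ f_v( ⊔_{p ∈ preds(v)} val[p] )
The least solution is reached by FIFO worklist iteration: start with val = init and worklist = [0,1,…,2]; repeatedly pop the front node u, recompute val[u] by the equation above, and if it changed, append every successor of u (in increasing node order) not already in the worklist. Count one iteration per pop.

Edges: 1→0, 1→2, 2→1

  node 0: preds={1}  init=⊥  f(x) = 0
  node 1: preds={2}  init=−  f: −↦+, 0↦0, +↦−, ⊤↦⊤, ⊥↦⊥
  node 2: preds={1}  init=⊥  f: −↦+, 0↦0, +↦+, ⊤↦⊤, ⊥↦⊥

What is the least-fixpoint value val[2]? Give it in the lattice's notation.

+

Trace (4 dequeues):
  [1] u=0 | in − | out 0 | prev ⊥ | push {}
  [2] u=1 | in ⊥ | out − | ==
  [3] u=2 | in − | out + | prev ⊥ | push {1}
  [4] u=1 | in + | out − | ==

Converged values:
  [0] 0
  [1] −
  [2] +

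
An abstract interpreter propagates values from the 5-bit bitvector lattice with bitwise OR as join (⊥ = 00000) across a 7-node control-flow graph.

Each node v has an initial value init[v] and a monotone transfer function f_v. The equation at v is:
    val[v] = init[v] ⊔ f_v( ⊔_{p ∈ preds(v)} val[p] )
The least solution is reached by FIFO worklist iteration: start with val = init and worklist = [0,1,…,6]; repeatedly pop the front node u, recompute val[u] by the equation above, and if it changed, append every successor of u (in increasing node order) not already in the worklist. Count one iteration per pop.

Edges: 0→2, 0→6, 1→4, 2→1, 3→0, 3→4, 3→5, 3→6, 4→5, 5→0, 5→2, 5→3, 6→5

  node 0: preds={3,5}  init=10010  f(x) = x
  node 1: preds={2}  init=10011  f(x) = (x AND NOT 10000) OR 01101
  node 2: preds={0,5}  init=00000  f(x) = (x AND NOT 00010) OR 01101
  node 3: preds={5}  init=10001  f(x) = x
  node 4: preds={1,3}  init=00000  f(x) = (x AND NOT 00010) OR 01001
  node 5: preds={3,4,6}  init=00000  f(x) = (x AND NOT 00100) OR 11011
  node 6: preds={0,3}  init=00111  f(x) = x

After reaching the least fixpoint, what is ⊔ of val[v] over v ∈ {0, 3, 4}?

Iteration log — 16 steps:
  step 1. node 0  ⊔preds=10001  new=10011  old=10010  +wl: 
  step 2. node 1  ⊔preds=00000  new=11111  old=10011  +wl: 
  step 3. node 2  ⊔preds=10011  new=11101  old=00000  +wl: 1
  step 4. node 3  ⊔preds=00000  new=10001  stable
  step 5. node 4  ⊔preds=11111  new=11101  old=00000  +wl: 
  step 6. node 5  ⊔preds=11111  new=11011  old=00000  +wl: 0,2,3
  step 7. node 6  ⊔preds=10011  new=10111  old=00111  +wl: 5
  step 8. node 1  ⊔preds=11101  new=11111  stable
  step 9. node 0  ⊔preds=11011  new=11011  old=10011  +wl: 6
  step 10. node 2  ⊔preds=11011  new=11101  stable
  step 11. node 3  ⊔preds=11011  new=11011  old=10001  +wl: 0,4
  step 12. node 5  ⊔preds=11111  new=11011  stable
  step 13. node 6  ⊔preds=11011  new=11111  old=10111  +wl: 5
  step 14. node 0  ⊔preds=11011  new=11011  stable
  step 15. node 4  ⊔preds=11111  new=11101  stable
  step 16. node 5  ⊔preds=11111  new=11011  stable

Least fixpoint reached:
  node 0: 11011
  node 1: 11111
  node 2: 11101
  node 3: 11011
  node 4: 11101
  node 5: 11011
  node 6: 11111

11111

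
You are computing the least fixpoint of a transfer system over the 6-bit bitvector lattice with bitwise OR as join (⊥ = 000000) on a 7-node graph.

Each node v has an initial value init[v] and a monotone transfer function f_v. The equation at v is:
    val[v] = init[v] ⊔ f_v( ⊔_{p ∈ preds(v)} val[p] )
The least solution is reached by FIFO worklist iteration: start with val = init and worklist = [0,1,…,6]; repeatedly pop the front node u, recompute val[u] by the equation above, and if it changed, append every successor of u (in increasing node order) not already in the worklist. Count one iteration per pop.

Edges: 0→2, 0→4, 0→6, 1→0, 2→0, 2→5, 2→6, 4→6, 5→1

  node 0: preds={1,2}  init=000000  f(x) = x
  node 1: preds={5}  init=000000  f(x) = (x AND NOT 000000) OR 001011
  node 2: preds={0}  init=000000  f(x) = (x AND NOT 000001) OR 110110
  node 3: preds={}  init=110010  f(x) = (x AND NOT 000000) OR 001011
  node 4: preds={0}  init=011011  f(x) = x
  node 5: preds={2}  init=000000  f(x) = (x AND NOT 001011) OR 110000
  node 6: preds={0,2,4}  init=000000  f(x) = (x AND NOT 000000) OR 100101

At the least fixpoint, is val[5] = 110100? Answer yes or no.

yes

Worklist (14 pops):
  #1 pop 0: in=000000 → 000000 (no change)
  #2 pop 1: in=000000 → 001011 (was 000000); enqueue [0]
  #3 pop 2: in=000000 → 110110 (was 000000); enqueue []
  #4 pop 3: in=000000 → 111011 (was 110010); enqueue []
  #5 pop 4: in=000000 → 011011 (no change)
  #6 pop 5: in=110110 → 110100 (was 000000); enqueue [1]
  #7 pop 6: in=111111 → 111111 (was 000000); enqueue []
  #8 pop 0: in=111111 → 111111 (was 000000); enqueue [2,4,6]
  #9 pop 1: in=110100 → 111111 (was 001011); enqueue [0]
  #10 pop 2: in=111111 → 111110 (was 110110); enqueue [5]
  #11 pop 4: in=111111 → 111111 (was 011011); enqueue []
  #12 pop 6: in=111111 → 111111 (no change)
  #13 pop 0: in=111111 → 111111 (no change)
  #14 pop 5: in=111110 → 110100 (no change)

Fixpoint:
  val[0] = 111111
  val[1] = 111111
  val[2] = 111110
  val[3] = 111011
  val[4] = 111111
  val[5] = 110100
  val[6] = 111111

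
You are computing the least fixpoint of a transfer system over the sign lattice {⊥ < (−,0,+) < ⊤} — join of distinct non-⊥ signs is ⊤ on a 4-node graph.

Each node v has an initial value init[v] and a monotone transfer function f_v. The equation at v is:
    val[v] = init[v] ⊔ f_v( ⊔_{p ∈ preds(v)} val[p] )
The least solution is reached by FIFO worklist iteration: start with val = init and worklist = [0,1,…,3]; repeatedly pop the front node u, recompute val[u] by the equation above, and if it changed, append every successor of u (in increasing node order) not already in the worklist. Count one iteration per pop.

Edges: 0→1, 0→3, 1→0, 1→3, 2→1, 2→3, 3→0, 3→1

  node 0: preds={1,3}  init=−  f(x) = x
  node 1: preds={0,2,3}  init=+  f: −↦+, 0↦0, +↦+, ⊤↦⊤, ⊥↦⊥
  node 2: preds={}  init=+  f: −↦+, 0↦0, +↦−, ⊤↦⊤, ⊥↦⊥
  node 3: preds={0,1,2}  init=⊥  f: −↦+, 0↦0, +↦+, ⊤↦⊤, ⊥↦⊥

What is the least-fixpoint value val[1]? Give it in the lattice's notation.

Iteration log — 6 steps:
  step 1. node 0  ⊔preds=+  new=⊤  old=−  +wl: 
  step 2. node 1  ⊔preds=⊤  new=⊤  old=+  +wl: 0
  step 3. node 2  ⊔preds=⊥  new=+  stable
  step 4. node 3  ⊔preds=⊤  new=⊤  old=⊥  +wl: 1
  step 5. node 0  ⊔preds=⊤  new=⊤  stable
  step 6. node 1  ⊔preds=⊤  new=⊤  stable

Least fixpoint reached:
  node 0: ⊤
  node 1: ⊤
  node 2: +
  node 3: ⊤

⊤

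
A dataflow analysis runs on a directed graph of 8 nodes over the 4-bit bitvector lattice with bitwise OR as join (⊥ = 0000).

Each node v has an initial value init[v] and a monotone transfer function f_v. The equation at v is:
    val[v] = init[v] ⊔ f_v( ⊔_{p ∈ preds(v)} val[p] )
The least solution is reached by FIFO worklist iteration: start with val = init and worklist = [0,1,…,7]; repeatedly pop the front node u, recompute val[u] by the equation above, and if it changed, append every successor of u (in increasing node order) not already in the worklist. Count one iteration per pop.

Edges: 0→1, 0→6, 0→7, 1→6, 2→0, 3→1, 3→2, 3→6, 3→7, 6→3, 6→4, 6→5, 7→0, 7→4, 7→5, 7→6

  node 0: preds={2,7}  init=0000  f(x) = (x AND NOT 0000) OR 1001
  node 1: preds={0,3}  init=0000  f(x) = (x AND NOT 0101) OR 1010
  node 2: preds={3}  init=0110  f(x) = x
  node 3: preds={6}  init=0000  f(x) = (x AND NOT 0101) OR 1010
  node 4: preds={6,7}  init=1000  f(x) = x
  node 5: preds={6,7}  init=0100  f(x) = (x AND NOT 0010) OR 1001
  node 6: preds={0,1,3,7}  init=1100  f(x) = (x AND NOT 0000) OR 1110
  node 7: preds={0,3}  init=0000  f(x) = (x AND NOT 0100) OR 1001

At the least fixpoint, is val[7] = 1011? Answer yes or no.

Iteration log — 15 steps:
  step 1. node 0  ⊔preds=0110  new=1111  old=0000  +wl: 
  step 2. node 1  ⊔preds=1111  new=1010  old=0000  +wl: 
  step 3. node 2  ⊔preds=0000  new=0110  stable
  step 4. node 3  ⊔preds=1100  new=1010  old=0000  +wl: 1,2
  step 5. node 4  ⊔preds=1100  new=1100  old=1000  +wl: 
  step 6. node 5  ⊔preds=1100  new=1101  old=0100  +wl: 
  step 7. node 6  ⊔preds=1111  new=1111  old=1100  +wl: 3,4,5
  step 8. node 7  ⊔preds=1111  new=1011  old=0000  +wl: 0,6
  step 9. node 1  ⊔preds=1111  new=1010  stable
  step 10. node 2  ⊔preds=1010  new=1110  old=0110  +wl: 
  step 11. node 3  ⊔preds=1111  new=1010  stable
  step 12. node 4  ⊔preds=1111  new=1111  old=1100  +wl: 
  step 13. node 5  ⊔preds=1111  new=1101  stable
  step 14. node 0  ⊔preds=1111  new=1111  stable
  step 15. node 6  ⊔preds=1111  new=1111  stable

Least fixpoint reached:
  node 0: 1111
  node 1: 1010
  node 2: 1110
  node 3: 1010
  node 4: 1111
  node 5: 1101
  node 6: 1111
  node 7: 1011

yes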